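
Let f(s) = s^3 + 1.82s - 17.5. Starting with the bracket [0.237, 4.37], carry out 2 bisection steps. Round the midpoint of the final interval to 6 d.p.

f(0.237000) = -17.055348, f(4.370000) = 73.906853 (opposite signs)
step 1: m = 2.303500, f(m) = -1.085000 < 0 → root in [2.303500, 4.370000]
step 2: m = 3.336750, f(m) = 25.723928 > 0 → root in [2.303500, 3.336750]
Midpoint of [2.303500, 3.336750] = 2.820125

2.820125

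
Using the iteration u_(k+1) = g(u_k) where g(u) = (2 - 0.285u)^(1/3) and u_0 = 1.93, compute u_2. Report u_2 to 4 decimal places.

u_1 = g(1.930000) = 1.131838
u_2 = g(1.131838) = 1.188177

1.1882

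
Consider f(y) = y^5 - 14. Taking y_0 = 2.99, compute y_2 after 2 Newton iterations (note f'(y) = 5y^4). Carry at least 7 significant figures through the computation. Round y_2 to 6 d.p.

2.022323

Newton update: y ← y − f(y)/f'(y).
y_0 = 2.990000: f = 224.976910, f' = 399.626940 → y_1 = 2.990000 - (224.976910)/(399.626940) = 2.427033
y_1 = 2.427033: f = 70.212801, f' = 173.489221 → y_2 = 2.427033 - (70.212801)/(173.489221) = 2.022323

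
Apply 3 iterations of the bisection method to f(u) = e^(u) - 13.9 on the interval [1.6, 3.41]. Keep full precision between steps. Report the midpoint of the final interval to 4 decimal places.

2.6181

f(1.600000) = -8.946968, f(3.410000) = 16.365244 (opposite signs)
step 1: m = 2.505000, f(m) = -1.656441 < 0 → root in [2.505000, 3.410000]
step 2: m = 2.957500, f(m) = 5.349787 > 0 → root in [2.505000, 2.957500]
step 3: m = 2.731250, f(m) = 1.452065 > 0 → root in [2.505000, 2.731250]
Midpoint of [2.505000, 2.731250] = 2.618125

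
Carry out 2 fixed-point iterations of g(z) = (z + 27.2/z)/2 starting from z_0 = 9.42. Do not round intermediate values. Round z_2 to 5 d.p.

5.28691

z_1 = g(9.420000) = 6.153737
z_2 = g(6.153737) = 5.286908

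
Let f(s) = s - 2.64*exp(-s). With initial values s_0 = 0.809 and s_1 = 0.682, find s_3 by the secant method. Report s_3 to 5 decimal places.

Secant update: s_(k+1) = s_k − f(s_k)·(s_k − s_(k-1))/(f(s_k) − f(s_(k-1))).
f(s_0) = -0.366600, f(s_1) = -0.652797
s_2 = 0.682000 - (-0.652797)·(0.682000 - 0.809000)/(-0.652797 - (-0.366600)) = 0.971679; f(s_2) = -0.027421
s_3 = 0.971679 - (-0.027421)·(0.971679 - 0.682000)/(-0.027421 - (-0.652797)) = 0.984381; f(s_3) = -0.002109

0.98438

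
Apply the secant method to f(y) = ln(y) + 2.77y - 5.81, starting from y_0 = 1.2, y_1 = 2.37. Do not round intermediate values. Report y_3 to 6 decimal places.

1.870961

f(y_0) = -2.303678, f(y_1) = 1.617790
y_2 = 2.370000 - (1.617790)·(2.370000 - 1.200000)/(1.617790 - (-2.303678)) = 1.887320; f(y_2) = 0.053034
y_3 = 1.887320 - (0.053034)·(1.887320 - 2.370000)/(0.053034 - (1.617790)) = 1.870961; f(y_3) = -0.000987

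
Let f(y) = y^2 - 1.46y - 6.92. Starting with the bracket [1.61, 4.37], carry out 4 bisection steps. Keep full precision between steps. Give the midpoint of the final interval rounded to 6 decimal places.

f(1.610000) = -6.678500, f(4.370000) = 5.796700 (opposite signs)
step 1: m = 2.990000, f(m) = -2.345300 < 0 → root in [2.990000, 4.370000]
step 2: m = 3.680000, f(m) = 1.249600 > 0 → root in [2.990000, 3.680000]
step 3: m = 3.335000, f(m) = -0.666875 < 0 → root in [3.335000, 3.680000]
step 4: m = 3.507500, f(m) = 0.261606 > 0 → root in [3.335000, 3.507500]
Midpoint of [3.335000, 3.507500] = 3.421250

3.421250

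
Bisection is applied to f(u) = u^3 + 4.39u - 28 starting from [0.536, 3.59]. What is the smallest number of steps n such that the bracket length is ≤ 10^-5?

Initial width b − a = 3.59 − 0.536 = 3.054000.
After n steps the width is (b−a)/2^n; need (b−a)/2^n ≤ 10^-5.
So n ≥ log₂(3.054000/10^-5) = log₂(305400.0000) ≈ 18.2203.
Hence n = 19.

19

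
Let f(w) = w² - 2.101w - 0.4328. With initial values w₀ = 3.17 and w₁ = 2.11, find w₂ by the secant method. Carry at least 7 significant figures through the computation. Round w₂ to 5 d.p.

2.24017

f(w_0) = 2.955930, f(w_1) = -0.413810
w_2 = 2.110000 - (-0.413810)·(2.110000 - 3.170000)/(-0.413810 - (2.955930)) = 2.240170; f(w_2) = -0.121036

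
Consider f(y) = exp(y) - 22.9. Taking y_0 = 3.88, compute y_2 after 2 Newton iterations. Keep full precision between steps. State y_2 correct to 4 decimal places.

3.1540

f'(y) = exp(y)
y_0 = 3.880000: f = 25.524215, f' = 48.424215 → y_1 = 3.880000 - (25.524215)/(48.424215) = 3.352904
y_1 = 3.352904: f = 5.685623, f' = 28.585623 → y_2 = 3.352904 - (5.685623)/(28.585623) = 3.154006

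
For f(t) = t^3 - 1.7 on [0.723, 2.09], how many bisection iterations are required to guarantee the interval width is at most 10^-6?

21

Initial width b − a = 2.09 − 0.723 = 1.367000.
After n steps the width is (b−a)/2^n; need (b−a)/2^n ≤ 10^-6.
So n ≥ log₂(1.367000/10^-6) = log₂(1367000.0000) ≈ 20.3826.
Hence n = 21.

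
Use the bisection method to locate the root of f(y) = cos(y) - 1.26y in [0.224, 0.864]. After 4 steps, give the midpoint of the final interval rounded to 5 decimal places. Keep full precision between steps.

f(0.224000) = 0.692777, f(0.864000) = -0.439239 (opposite signs)
step 1: m = 0.544000, f(m) = 0.170205 > 0 → root in [0.544000, 0.864000]
step 2: m = 0.704000, f(m) = -0.124781 < 0 → root in [0.544000, 0.704000]
step 3: m = 0.624000, f(m) = 0.025308 > 0 → root in [0.624000, 0.704000]
step 4: m = 0.664000, f(m) = -0.049107 < 0 → root in [0.624000, 0.664000]
Midpoint of [0.624000, 0.664000] = 0.644000

0.64400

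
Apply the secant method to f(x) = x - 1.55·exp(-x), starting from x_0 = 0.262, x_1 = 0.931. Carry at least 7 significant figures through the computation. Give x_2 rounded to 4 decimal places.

Secant update: x_(k+1) = x_k − f(x_k)·(x_k − x_(k-1))/(f(x_k) − f(x_(k-1))).
f(x_0) = -0.930742, f(x_1) = 0.320053
x_2 = 0.931000 - (0.320053)·(0.931000 - 0.262000)/(0.320053 - (-0.930742)) = 0.759817; f(x_2) = 0.034801

0.7598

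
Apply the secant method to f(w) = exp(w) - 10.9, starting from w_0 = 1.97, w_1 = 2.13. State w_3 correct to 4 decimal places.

Secant update: w_(k+1) = w_k − f(w_k)·(w_k − w_(k-1))/(f(w_k) − f(w_(k-1))).
f(w_0) = -3.729324, f(w_1) = -2.485133
w_2 = 2.130000 - (-2.485133)·(2.130000 - 1.970000)/(-2.485133 - (-3.729324)) = 2.449582; f(w_2) = 0.683508
w_3 = 2.449582 - (0.683508)·(2.449582 - 2.130000)/(0.683508 - (-2.485133)) = 2.380645; f(w_3) = -0.088123

2.3806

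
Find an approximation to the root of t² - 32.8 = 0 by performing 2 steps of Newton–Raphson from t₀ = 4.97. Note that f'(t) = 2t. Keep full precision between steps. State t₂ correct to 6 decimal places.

t_0 = 4.970000: f = -8.099100, f' = 9.940000 → t_1 = 4.970000 - (-8.099100)/(9.940000) = 5.784799
t_1 = 5.784799: f = 0.663897, f' = 11.569598 → t_2 = 5.784799 - (0.663897)/(11.569598) = 5.727416

5.727416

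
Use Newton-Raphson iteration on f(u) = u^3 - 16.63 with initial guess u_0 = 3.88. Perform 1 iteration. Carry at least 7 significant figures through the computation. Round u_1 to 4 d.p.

2.9549

Newton update: u ← u − f(u)/f'(u).
f'(u) = 3u^2
u_0 = 3.880000: f = 41.781072, f' = 45.163200 → u_1 = 3.880000 - (41.781072)/(45.163200) = 2.954887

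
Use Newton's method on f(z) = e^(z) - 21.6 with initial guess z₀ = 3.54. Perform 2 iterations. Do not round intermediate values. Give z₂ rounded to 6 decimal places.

Newton update: z ← z − f(z)/f'(z).
f'(z) = e^(z)
z_0 = 3.540000: f = 12.866919, f' = 34.466919 → z_1 = 3.540000 - (12.866919)/(34.466919) = 3.166688
z_1 = 3.166688: f = 2.128761, f' = 23.728761 → z_2 = 3.166688 - (2.128761)/(23.728761) = 3.076976

3.076976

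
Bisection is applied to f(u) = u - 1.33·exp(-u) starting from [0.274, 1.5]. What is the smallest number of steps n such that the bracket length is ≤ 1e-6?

21

Initial width b − a = 1.5 − 0.274 = 1.226000.
After n steps the width is (b−a)/2^n; need (b−a)/2^n ≤ 1e-6.
So n ≥ log₂(1.226000/1e-6) = log₂(1226000.0000) ≈ 20.2255.
Hence n = 21.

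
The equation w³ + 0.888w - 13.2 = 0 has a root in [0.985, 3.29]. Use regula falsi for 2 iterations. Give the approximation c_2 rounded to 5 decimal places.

2.03520

f(0.985000) = -11.369648, f(3.290000) = 25.332809
step 1: c = 1.699040, f(c) = -6.786567 < 0 → new bracket [1.699040, 3.290000]
step 2: c = 2.035197, f(c) = -2.962898 < 0 → new bracket [2.035197, 3.290000]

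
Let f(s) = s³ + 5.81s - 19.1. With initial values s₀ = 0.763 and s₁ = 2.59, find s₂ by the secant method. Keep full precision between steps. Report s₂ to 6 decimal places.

f(s_0) = -14.222775, f(s_1) = 13.321879
s_2 = 2.590000 - (13.321879)·(2.590000 - 0.763000)/(13.321879 - (-14.222775)) = 1.706378; f(s_2) = -4.217444

1.706378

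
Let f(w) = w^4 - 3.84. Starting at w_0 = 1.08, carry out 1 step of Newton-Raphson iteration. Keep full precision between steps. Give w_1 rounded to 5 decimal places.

1.57208

f'(w) = 4w^3
w_0 = 1.080000: f = -2.479511, f' = 5.038848 → w_1 = 1.080000 - (-2.479511)/(5.038848) = 1.572079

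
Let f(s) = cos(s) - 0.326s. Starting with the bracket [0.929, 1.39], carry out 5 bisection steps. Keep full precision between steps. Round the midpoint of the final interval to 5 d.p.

1.18111

f(0.929000) = 0.295781, f(1.390000) = -0.273327 (opposite signs)
step 1: m = 1.159500, f(m) = 0.021801 > 0 → root in [1.159500, 1.390000]
step 2: m = 1.274750, f(m) = -0.123828 < 0 → root in [1.159500, 1.274750]
step 3: m = 1.217125, f(m) = -0.050439 < 0 → root in [1.159500, 1.217125]
step 4: m = 1.188312, f(m) = -0.014164 < 0 → root in [1.159500, 1.188312]
step 5: m = 1.173906, f(m) = 0.003859 > 0 → root in [1.173906, 1.188312]
Midpoint of [1.173906, 1.188312] = 1.181109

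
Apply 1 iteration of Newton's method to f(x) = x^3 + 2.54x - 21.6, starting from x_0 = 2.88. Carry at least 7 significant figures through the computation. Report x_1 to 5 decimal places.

2.52982

Newton update: x ← x − f(x)/f'(x).
f'(x) = 3x^2 + 2.54
x_0 = 2.880000: f = 9.603072, f' = 27.423200 → x_1 = 2.880000 - (9.603072)/(27.423200) = 2.529819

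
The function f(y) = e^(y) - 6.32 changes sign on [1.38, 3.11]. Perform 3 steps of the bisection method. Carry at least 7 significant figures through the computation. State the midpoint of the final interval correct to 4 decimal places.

f(1.380000) = -2.345098, f(3.110000) = 16.101044 (opposite signs)
step 1: m = 2.245000, f(m) = 3.120416 > 0 → root in [1.380000, 2.245000]
step 2: m = 1.812500, f(m) = -0.194257 < 0 → root in [1.812500, 2.245000]
step 3: m = 2.028750, f(m) = 1.284575 > 0 → root in [1.812500, 2.028750]
Midpoint of [1.812500, 2.028750] = 1.920625

1.9206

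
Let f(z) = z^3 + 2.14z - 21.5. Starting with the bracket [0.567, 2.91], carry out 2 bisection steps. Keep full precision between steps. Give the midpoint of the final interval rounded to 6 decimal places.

2.617125

f(0.567000) = -20.104336, f(2.910000) = 9.369571 (opposite signs)
step 1: m = 1.738500, f(m) = -12.525198 < 0 → root in [1.738500, 2.910000]
step 2: m = 2.324250, f(m) = -3.970186 < 0 → root in [2.324250, 2.910000]
Midpoint of [2.324250, 2.910000] = 2.617125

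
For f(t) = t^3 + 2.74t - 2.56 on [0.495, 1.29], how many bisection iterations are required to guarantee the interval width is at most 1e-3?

10

Initial width b − a = 1.29 − 0.495 = 0.795000.
After n steps the width is (b−a)/2^n; need (b−a)/2^n ≤ 1e-3.
So n ≥ log₂(0.795000/1e-3) = log₂(795.0000) ≈ 9.6348.
Hence n = 10.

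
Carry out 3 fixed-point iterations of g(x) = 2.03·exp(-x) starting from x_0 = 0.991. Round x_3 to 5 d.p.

x_1 = g(0.991000) = 0.753547
x_2 = g(0.753547) = 0.955509
x_3 = g(0.955509) = 0.780771

0.78077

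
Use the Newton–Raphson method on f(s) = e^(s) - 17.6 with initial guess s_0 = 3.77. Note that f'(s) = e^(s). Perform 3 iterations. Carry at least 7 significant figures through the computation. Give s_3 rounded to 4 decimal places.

s_0 = 3.770000: f = 25.780065, f' = 43.380065 → s_1 = 3.770000 - (25.780065)/(43.380065) = 3.175716
s_1 = 3.175716: f = 6.343965, f' = 23.943965 → s_2 = 3.175716 - (6.343965)/(23.943965) = 2.910766
s_2 = 2.910766: f = 0.770862, f' = 18.370862 → s_3 = 2.910766 - (0.770862)/(18.370862) = 2.868805

2.8688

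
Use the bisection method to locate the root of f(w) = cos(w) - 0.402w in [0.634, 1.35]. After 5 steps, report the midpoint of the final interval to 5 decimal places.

f(0.634000) = 0.550796, f(1.350000) = -0.323693 (opposite signs)
step 1: m = 0.992000, f(m) = 0.148233 > 0 → root in [0.992000, 1.350000]
step 2: m = 1.171000, f(m) = -0.081511 < 0 → root in [0.992000, 1.171000]
step 3: m = 1.081500, f(m) = 0.035242 > 0 → root in [1.081500, 1.171000]
step 4: m = 1.126250, f(m) = -0.022704 < 0 → root in [1.081500, 1.126250]
step 5: m = 1.103875, f(m) = 0.006382 > 0 → root in [1.103875, 1.126250]
Midpoint of [1.103875, 1.126250] = 1.115063

1.11506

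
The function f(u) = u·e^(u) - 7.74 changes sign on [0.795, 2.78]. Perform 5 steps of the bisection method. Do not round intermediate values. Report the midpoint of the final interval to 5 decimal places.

f(0.795000) = -5.979519, f(2.780000) = 37.070878 (opposite signs)
step 1: m = 1.787500, f(m) = 2.939414 > 0 → root in [0.795000, 1.787500]
step 2: m = 1.291250, f(m) = -3.043297 < 0 → root in [1.291250, 1.787500]
step 3: m = 1.539375, f(m) = -0.563933 < 0 → root in [1.539375, 1.787500]
step 4: m = 1.663437, f(m) = 1.038660 > 0 → root in [1.539375, 1.663437]
step 5: m = 1.601406, f(m) = 0.202979 > 0 → root in [1.539375, 1.601406]
Midpoint of [1.539375, 1.601406] = 1.570391

1.57039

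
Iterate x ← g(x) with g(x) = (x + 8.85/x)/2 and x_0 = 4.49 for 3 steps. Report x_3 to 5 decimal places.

2.97491

x_1 = g(4.490000) = 3.230523
x_2 = g(3.230523) = 2.985009
x_3 = g(2.985009) = 2.974912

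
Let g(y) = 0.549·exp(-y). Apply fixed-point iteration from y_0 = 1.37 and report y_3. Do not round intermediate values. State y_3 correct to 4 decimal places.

0.3406

y_1 = g(1.370000) = 0.139505
y_2 = g(0.139505) = 0.477514
y_3 = g(0.477514) = 0.340558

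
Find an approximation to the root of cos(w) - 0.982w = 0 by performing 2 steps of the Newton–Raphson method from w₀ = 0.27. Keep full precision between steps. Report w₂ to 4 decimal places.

0.7485

f'(w) = -sin(w) - 0.982
w_0 = 0.270000: f = 0.698631, f' = -1.248731 → w_1 = 0.270000 - (0.698631)/(-1.248731) = 0.829472
w_1 = 0.829472: f = -0.139277, f' = -1.719575 → w_2 = 0.829472 - (-0.139277)/(-1.719575) = 0.748477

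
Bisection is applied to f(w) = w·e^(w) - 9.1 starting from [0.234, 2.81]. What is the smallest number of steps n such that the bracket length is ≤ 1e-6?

22

Initial width b − a = 2.81 − 0.234 = 2.576000.
After n steps the width is (b−a)/2^n; need (b−a)/2^n ≤ 1e-6.
So n ≥ log₂(2.576000/1e-6) = log₂(2576000.0000) ≈ 21.2967.
Hence n = 22.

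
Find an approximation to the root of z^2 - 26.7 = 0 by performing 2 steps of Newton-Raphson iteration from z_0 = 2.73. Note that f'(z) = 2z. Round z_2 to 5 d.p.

Newton update: z ← z − f(z)/f'(z).
z_0 = 2.730000: f = -19.247100, f' = 5.460000 → z_1 = 2.730000 - (-19.247100)/(5.460000) = 6.255110
z_1 = 6.255110: f = 12.426400, f' = 12.510220 → z_2 = 6.255110 - (12.426400)/(12.510220) = 5.261810

5.26181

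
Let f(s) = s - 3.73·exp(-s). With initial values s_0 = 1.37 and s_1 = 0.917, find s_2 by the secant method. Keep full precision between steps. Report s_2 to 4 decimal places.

1.1780

Secant update: s_(k+1) = s_k − f(s_k)·(s_k − s_(k-1))/(f(s_k) − f(s_(k-1))).
f(s_0) = 0.422181, f(s_1) = -0.573942
s_2 = 0.917000 - (-0.573942)·(0.917000 - 1.370000)/(-0.573942 - (0.422181)) = 1.178008; f(s_2) = 0.029572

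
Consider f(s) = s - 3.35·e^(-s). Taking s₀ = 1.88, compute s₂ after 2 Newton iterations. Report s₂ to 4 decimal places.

1.1024

f'(s) = 1 + 3.35·e^(-s)
s_0 = 1.880000: f = 1.368823, f' = 1.511177 → s_1 = 1.880000 - (1.368823)/(1.511177) = 0.974201
s_1 = 0.974201: f = -0.290404, f' = 2.264605 → s_2 = 0.974201 - (-0.290404)/(2.264605) = 1.102437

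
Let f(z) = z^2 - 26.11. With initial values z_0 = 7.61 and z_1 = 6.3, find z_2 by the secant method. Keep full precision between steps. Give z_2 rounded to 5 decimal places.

5.32372

Secant update: z_(k+1) = z_k − f(z_k)·(z_k − z_(k-1))/(f(z_k) − f(z_(k-1))).
f(z_0) = 31.802100, f(z_1) = 13.580000
z_2 = 6.300000 - (13.580000)·(6.300000 - 7.610000)/(13.580000 - (31.802100)) = 5.323724; f(z_2) = 2.232037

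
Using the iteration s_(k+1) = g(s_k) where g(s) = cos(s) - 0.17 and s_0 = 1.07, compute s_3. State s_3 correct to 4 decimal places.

s_1 = g(1.070000) = 0.310124
s_2 = g(0.310124) = 0.782296
s_3 = g(0.782296) = 0.539297

0.5393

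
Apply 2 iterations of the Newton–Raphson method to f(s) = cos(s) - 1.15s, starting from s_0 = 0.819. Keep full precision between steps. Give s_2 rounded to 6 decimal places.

0.677513

f'(s) = -sin(s) - 1.15
s_0 = 0.819000: f = -0.258898, f' = -1.880463 → s_1 = 0.819000 - (-0.258898)/(-1.880463) = 0.681322
s_1 = 0.681322: f = -0.006780, f' = -1.779821 → s_2 = 0.681322 - (-0.006780)/(-1.779821) = 0.677513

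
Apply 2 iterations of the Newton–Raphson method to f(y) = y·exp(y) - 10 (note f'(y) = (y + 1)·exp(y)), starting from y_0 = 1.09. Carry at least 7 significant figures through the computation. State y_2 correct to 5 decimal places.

1.84871

Newton update: y ← y − f(y)/f'(y).
y_0 = 1.090000: f = -6.758041, f' = 6.216233 → y_1 = 1.090000 - (-6.758041)/(6.216233) = 2.177160
y_1 = 2.177160: f = 9.205211, f' = 28.026432 → y_2 = 2.177160 - (9.205211)/(28.026432) = 1.848713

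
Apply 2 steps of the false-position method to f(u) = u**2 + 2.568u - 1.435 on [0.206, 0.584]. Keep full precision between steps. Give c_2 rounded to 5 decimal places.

f(0.206000) = -0.863556, f(0.584000) = 0.405768
step 1: c = 0.463164, f(c) = -0.031075 < 0 → new bracket [0.463164, 0.584000]
step 2: c = 0.471759, f(c) = -0.000965 < 0 → new bracket [0.471759, 0.584000]

0.47176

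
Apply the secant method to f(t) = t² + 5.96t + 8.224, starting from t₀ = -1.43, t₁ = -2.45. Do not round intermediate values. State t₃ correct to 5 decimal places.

Secant update: t_(k+1) = t_k − f(t_k)·(t_k − t_(k-1))/(f(t_k) − f(t_(k-1))).
f(t_0) = 1.746100, f(t_1) = -0.375500
t_2 = -2.450000 - (-0.375500)·(-2.450000 - -1.430000)/(-0.375500 - (1.746100)) = -2.269471; f(t_2) = -0.151549
t_3 = -2.269471 - (-0.151549)·(-2.269471 - -2.450000)/(-0.151549 - (-0.375500)) = -2.147307; f(t_3) = 0.036978

-2.14731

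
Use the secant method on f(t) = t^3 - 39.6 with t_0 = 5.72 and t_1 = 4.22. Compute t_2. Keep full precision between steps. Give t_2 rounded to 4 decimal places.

3.7439

f(t_0) = 147.549248, f(t_1) = 35.551448
t_2 = 4.220000 - (35.551448)·(4.220000 - 5.720000)/(35.551448 - (147.549248)) = 3.743855; f(t_2) = 12.875565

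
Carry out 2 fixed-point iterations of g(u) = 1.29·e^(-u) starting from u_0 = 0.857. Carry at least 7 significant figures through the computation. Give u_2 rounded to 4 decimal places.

u_1 = g(0.857000) = 0.547519
u_2 = g(0.547519) = 0.746114

0.7461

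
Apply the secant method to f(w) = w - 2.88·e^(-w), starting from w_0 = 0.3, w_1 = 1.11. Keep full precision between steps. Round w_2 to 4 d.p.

Secant update: w_(k+1) = w_k − f(w_k)·(w_k − w_(k-1))/(f(w_k) − f(w_(k-1))).
f(w_0) = -1.833556, f(w_1) = 0.160870
w_2 = 1.110000 - (0.160870)·(1.110000 - 0.300000)/(0.160870 - (-1.833556)) = 1.044666; f(w_2) = 0.031454

1.0447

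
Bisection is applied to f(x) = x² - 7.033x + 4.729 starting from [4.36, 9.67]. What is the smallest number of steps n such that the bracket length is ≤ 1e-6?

Initial width b − a = 9.67 − 4.36 = 5.310000.
After n steps the width is (b−a)/2^n; need (b−a)/2^n ≤ 1e-6.
So n ≥ log₂(5.310000/1e-6) = log₂(5310000.0000) ≈ 22.3403.
Hence n = 23.

23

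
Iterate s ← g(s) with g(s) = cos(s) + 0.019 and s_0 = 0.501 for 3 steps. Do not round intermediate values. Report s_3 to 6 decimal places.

s_1 = g(0.501000) = 0.896103
s_2 = g(0.896103) = 0.643658
s_3 = g(0.643658) = 0.818906

0.818906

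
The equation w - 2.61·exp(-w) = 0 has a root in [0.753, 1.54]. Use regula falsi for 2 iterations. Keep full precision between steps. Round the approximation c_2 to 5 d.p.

0.98152

f(0.753000) = -0.476184, f(1.540000) = 0.980465
step 1: c = 1.010273, f(c) = 0.059921 > 0 → new bracket [0.753000, 1.010273]
step 2: c = 0.981517, f(c) = 0.003441 > 0 → new bracket [0.753000, 0.981517]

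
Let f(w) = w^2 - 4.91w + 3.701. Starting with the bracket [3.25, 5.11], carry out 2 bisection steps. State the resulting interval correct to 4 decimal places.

[3.7150, 4.1800]

f(3.250000) = -1.694000, f(5.110000) = 4.723000 (opposite signs)
step 1: m = 4.180000, f(m) = 0.649600 > 0 → root in [3.250000, 4.180000]
step 2: m = 3.715000, f(m) = -0.738425 < 0 → root in [3.715000, 4.180000]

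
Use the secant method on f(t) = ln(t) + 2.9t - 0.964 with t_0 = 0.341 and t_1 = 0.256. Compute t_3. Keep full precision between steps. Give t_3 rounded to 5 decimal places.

f(t_0) = -1.050973, f(t_1) = -1.584178
t_2 = 0.256000 - (-1.584178)·(0.256000 - 0.341000)/(-1.584178 - (-1.050973)) = 0.508539; f(t_2) = -0.165450
t_3 = 0.508539 - (-0.165450)·(0.508539 - 0.256000)/(-0.165450 - (-1.584178)) = 0.537990; f(t_3) = -0.023745

0.53799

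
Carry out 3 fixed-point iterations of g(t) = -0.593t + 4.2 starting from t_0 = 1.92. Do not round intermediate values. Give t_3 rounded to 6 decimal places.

t_1 = g(1.920000) = 3.061440
t_2 = g(3.061440) = 2.384566
t_3 = g(2.384566) = 2.785952

2.785952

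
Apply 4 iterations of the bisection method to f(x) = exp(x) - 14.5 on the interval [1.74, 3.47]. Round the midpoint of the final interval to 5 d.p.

2.65906

f(1.740000) = -8.802657, f(3.470000) = 17.636742 (opposite signs)
step 1: m = 2.605000, f(m) = -0.968775 < 0 → root in [2.605000, 3.470000]
step 2: m = 3.037500, f(m) = 6.353045 > 0 → root in [2.605000, 3.037500]
step 3: m = 2.821250, f(m) = 2.297835 > 0 → root in [2.605000, 2.821250]
step 4: m = 2.713125, f(m) = 0.576315 > 0 → root in [2.605000, 2.713125]
Midpoint of [2.605000, 2.713125] = 2.659063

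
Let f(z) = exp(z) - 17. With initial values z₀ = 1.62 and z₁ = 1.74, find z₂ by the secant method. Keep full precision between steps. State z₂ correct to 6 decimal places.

3.845258

f(z_0) = -11.946910, f(z_1) = -11.302657
z_2 = 1.740000 - (-11.302657)·(1.740000 - 1.620000)/(-11.302657 - (-11.946910)) = 3.845258; f(z_2) = 29.770734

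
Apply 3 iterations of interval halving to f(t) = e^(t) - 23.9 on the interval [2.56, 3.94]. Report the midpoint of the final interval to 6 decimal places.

3.163750

f(2.560000) = -10.964183, f(3.940000) = 27.518601 (opposite signs)
step 1: m = 3.250000, f(m) = 1.890340 > 0 → root in [2.560000, 3.250000]
step 2: m = 2.905000, f(m) = -5.634756 < 0 → root in [2.905000, 3.250000]
step 3: m = 3.077500, f(m) = -2.195926 < 0 → root in [3.077500, 3.250000]
Midpoint of [3.077500, 3.250000] = 3.163750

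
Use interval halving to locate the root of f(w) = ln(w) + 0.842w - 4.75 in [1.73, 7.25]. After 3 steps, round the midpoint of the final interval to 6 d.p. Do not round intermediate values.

4.145000

f(1.730000) = -2.745219, f(7.250000) = 3.335501 (opposite signs)
step 1: m = 4.490000, f(m) = 0.532433 > 0 → root in [1.730000, 4.490000]
step 2: m = 3.110000, f(m) = -0.996757 < 0 → root in [3.110000, 4.490000]
step 3: m = 3.800000, f(m) = -0.215399 < 0 → root in [3.800000, 4.490000]
Midpoint of [3.800000, 4.490000] = 4.145000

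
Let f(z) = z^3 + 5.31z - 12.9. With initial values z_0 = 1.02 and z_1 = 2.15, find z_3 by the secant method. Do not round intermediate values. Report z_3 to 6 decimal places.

1.602682

f(z_0) = -6.422592, f(z_1) = 8.454875
z_2 = 2.150000 - (8.454875)·(2.150000 - 1.020000)/(8.454875 - (-6.422592)) = 1.507820; f(z_2) = -1.465413
z_3 = 1.507820 - (-1.465413)·(1.507820 - 2.150000)/(-1.465413 - (8.454875)) = 1.602682; f(z_3) = -0.273124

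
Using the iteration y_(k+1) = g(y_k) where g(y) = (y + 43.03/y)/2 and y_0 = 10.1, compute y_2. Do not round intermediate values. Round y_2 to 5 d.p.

y_1 = g(10.100000) = 7.180198
y_2 = g(7.180198) = 6.586534

6.58653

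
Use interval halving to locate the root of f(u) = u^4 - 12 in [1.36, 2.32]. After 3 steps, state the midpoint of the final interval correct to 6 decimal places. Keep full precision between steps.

1.900000

f(1.360000) = -8.578980, f(2.320000) = 16.970230 (opposite signs)
step 1: m = 1.840000, f(m) = -0.537713 < 0 → root in [1.840000, 2.320000]
step 2: m = 2.080000, f(m) = 6.717737 > 0 → root in [1.840000, 2.080000]
step 3: m = 1.960000, f(m) = 2.757891 > 0 → root in [1.840000, 1.960000]
Midpoint of [1.840000, 1.960000] = 1.900000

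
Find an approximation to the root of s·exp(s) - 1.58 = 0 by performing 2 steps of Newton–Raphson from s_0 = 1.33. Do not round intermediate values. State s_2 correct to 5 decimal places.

f'(s) = (s + 1)·exp(s)
s_0 = 1.330000: f = 3.448788, f' = 8.809831 → s_1 = 1.330000 - (3.448788)/(8.809831) = 0.938530
s_1 = 0.938530: f = 0.819088, f' = 4.955308 → s_2 = 0.938530 - (0.819088)/(4.955308) = 0.773235

0.77323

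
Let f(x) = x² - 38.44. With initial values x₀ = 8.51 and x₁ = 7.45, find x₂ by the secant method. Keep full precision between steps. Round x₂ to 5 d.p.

Secant update: x_(k+1) = x_k − f(x_k)·(x_k − x_(k-1))/(f(x_k) − f(x_(k-1))).
f(x_0) = 33.980100, f(x_1) = 17.062500
x_2 = 7.450000 - (17.062500)·(7.450000 - 8.510000)/(17.062500 - (33.980100)) = 6.380921; f(x_2) = 2.276153

6.38092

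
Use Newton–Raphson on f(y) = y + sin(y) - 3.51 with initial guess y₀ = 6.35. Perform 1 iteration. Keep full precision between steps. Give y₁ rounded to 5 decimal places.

f'(y) = 1 + cos(y)
y_0 = 6.350000: f = 2.906765, f' = 1.997769 → y_1 = 6.350000 - (2.906765)/(1.997769) = 4.894994

4.89499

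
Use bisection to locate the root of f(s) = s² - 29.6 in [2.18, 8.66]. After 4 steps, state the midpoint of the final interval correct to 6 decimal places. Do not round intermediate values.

f(2.180000) = -24.847600, f(8.660000) = 45.395600 (opposite signs)
step 1: m = 5.420000, f(m) = -0.223600 < 0 → root in [5.420000, 8.660000]
step 2: m = 7.040000, f(m) = 19.961600 > 0 → root in [5.420000, 7.040000]
step 3: m = 6.230000, f(m) = 9.212900 > 0 → root in [5.420000, 6.230000]
step 4: m = 5.825000, f(m) = 4.330625 > 0 → root in [5.420000, 5.825000]
Midpoint of [5.420000, 5.825000] = 5.622500

5.622500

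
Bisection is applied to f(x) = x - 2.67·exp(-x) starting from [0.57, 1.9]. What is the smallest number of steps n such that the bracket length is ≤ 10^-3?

11

Initial width b − a = 1.9 − 0.57 = 1.330000.
After n steps the width is (b−a)/2^n; need (b−a)/2^n ≤ 10^-3.
So n ≥ log₂(1.330000/10^-3) = log₂(1330.0000) ≈ 10.3772.
Hence n = 11.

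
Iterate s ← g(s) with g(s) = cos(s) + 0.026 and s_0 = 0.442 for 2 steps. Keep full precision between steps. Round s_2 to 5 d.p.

0.62392

s_1 = g(0.442000) = 0.929898
s_2 = g(0.929898) = 0.623916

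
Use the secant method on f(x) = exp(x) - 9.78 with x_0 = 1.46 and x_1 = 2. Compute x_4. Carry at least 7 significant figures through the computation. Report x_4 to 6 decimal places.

2.278997

f(x_0) = -5.474040, f(x_1) = -2.390944
x_2 = 2.000000 - (-2.390944)·(2.000000 - 1.460000)/(-2.390944 - (-5.474040)) = 2.418770; f(x_2) = 1.452040
x_3 = 2.418770 - (1.452040)·(2.418770 - 2.000000)/(1.452040 - (-2.390944)) = 2.260541; f(x_3) = -0.191721
x_4 = 2.260541 - (-0.191721)·(2.260541 - 2.418770)/(-0.191721 - (1.452040)) = 2.278997; f(x_4) = -0.013125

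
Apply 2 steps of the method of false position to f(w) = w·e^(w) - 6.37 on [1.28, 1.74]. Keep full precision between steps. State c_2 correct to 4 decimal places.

f(1.280000) = -1.766301, f(1.740000) = 3.543378
step 1: c = 1.433022, f(c) = -0.363707 < 0 → new bracket [1.433022, 1.740000]
step 2: c = 1.461598, f(c) = -0.066348 < 0 → new bracket [1.461598, 1.740000]

1.4616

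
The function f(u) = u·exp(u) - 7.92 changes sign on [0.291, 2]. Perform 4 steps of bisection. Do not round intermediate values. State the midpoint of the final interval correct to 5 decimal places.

f(0.291000) = -7.530711, f(2.000000) = 6.858112 (opposite signs)
step 1: m = 1.145500, f(m) = -4.318533 < 0 → root in [1.145500, 2.000000]
step 2: m = 1.572750, f(m) = -0.339526 < 0 → root in [1.572750, 2.000000]
step 3: m = 1.786375, f(m) = 2.740693 > 0 → root in [1.572750, 1.786375]
step 4: m = 1.679563, f(m) = 1.087845 > 0 → root in [1.572750, 1.679563]
Midpoint of [1.572750, 1.679563] = 1.626156

1.62616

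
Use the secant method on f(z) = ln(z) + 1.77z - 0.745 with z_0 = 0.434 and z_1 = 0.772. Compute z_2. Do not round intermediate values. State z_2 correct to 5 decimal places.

0.66760

f(z_0) = -0.811531, f(z_1) = 0.362669
z_2 = 0.772000 - (0.362669)·(0.772000 - 0.434000)/(0.362669 - (-0.811531)) = 0.667604; f(z_2) = 0.032598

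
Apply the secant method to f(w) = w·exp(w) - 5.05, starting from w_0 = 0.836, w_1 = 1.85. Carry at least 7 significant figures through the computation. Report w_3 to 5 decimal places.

f(w_0) = -3.121248, f(w_1) = 6.715666
w_2 = 1.850000 - (6.715666)·(1.850000 - 0.836000)/(6.715666 - (-3.121248)) = 1.157742; f(w_2) = -1.365212
w_3 = 1.157742 - (-1.365212)·(1.157742 - 1.850000)/(-1.365212 - (6.715666)) = 1.274694; f(w_3) = -0.489644

1.27469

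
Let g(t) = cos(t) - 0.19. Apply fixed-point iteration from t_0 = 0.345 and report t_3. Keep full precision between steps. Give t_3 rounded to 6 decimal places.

t_1 = g(0.345000) = 0.751075
t_2 = g(0.751075) = 0.540955
t_3 = g(0.540955) = 0.667217

0.667217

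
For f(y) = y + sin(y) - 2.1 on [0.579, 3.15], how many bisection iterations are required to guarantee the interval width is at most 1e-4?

Initial width b − a = 3.15 − 0.579 = 2.571000.
After n steps the width is (b−a)/2^n; need (b−a)/2^n ≤ 1e-4.
So n ≥ log₂(2.571000/1e-4) = log₂(25710.0000) ≈ 14.6500.
Hence n = 15.

15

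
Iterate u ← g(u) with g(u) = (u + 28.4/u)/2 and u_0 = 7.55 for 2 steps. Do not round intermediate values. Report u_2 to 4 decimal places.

u_1 = g(7.550000) = 5.655795
u_2 = g(5.655795) = 5.338597

5.3386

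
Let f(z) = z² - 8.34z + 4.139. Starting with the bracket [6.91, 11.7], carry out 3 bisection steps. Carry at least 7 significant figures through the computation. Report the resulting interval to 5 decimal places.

f(6.910000) = -5.742300, f(11.700000) = 43.451000 (opposite signs)
step 1: m = 9.305000, f(m) = 13.118325 > 0 → root in [6.910000, 9.305000]
step 2: m = 8.107500, f(m) = 2.254006 > 0 → root in [6.910000, 8.107500]
step 3: m = 7.508750, f(m) = -2.102648 < 0 → root in [7.508750, 8.107500]

[7.50875, 8.10750]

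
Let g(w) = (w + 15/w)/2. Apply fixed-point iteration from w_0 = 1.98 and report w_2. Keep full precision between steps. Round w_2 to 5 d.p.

w_1 = g(1.980000) = 4.777879
w_2 = g(4.777879) = 3.958674

3.95867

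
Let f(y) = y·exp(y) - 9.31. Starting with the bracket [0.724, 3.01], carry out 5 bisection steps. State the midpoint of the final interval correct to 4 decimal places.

f(0.724000) = -7.816629, f(3.010000) = 51.755074 (opposite signs)
step 1: m = 1.867000, f(m) = 2.767363 > 0 → root in [0.724000, 1.867000]
step 2: m = 1.295500, f(m) = -4.577769 < 0 → root in [1.295500, 1.867000]
step 3: m = 1.581250, f(m) = -1.623499 < 0 → root in [1.581250, 1.867000]
step 4: m = 1.724125, f(m) = 0.358224 > 0 → root in [1.581250, 1.724125]
step 5: m = 1.652687, f(m) = -0.681331 < 0 → root in [1.652687, 1.724125]
Midpoint of [1.652687, 1.724125] = 1.688406

1.6884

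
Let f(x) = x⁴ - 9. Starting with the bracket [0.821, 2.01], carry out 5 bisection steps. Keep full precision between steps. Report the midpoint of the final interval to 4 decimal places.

f(0.821000) = -8.545669, f(2.010000) = 7.322408 (opposite signs)
step 1: m = 1.415500, f(m) = -4.985426 < 0 → root in [1.415500, 2.010000]
step 2: m = 1.712750, f(m) = -0.394504 < 0 → root in [1.712750, 2.010000]
step 3: m = 1.861375, f(m) = 3.004263 > 0 → root in [1.712750, 1.861375]
step 4: m = 1.787062, f(m) = 1.199032 > 0 → root in [1.712750, 1.787062]
step 5: m = 1.749906, f(m) = 0.376897 > 0 → root in [1.712750, 1.749906]
Midpoint of [1.712750, 1.749906] = 1.731328

1.7313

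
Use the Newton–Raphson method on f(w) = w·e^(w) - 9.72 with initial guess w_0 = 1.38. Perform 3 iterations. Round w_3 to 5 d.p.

1.72754

f'(w) = (w + 1)·e^(w)
w_0 = 1.380000: f = -4.234636, f' = 9.460266 → w_1 = 1.380000 - (-4.234636)/(9.460266) = 1.827623
w_1 = 1.827623: f = 1.646151, f' = 17.585239 → w_2 = 1.827623 - (1.646151)/(17.585239) = 1.734014
w_2 = 1.734014: f = 0.100305, f' = 15.483643 → w_3 = 1.734014 - (0.100305)/(15.483643) = 1.727535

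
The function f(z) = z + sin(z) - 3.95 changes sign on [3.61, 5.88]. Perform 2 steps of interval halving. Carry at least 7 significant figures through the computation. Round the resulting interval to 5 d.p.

f(3.610000) = -0.791466, f(5.880000) = 1.537650 (opposite signs)
step 1: m = 4.745000, f(m) = -0.204468 < 0 → root in [4.745000, 5.880000]
step 2: m = 5.312500, f(m) = 0.537227 > 0 → root in [4.745000, 5.312500]

[4.74500, 5.31250]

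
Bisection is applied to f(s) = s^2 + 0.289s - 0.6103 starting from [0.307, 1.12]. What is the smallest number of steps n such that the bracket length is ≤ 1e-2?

7

Initial width b − a = 1.12 − 0.307 = 0.813000.
After n steps the width is (b−a)/2^n; need (b−a)/2^n ≤ 1e-2.
So n ≥ log₂(0.813000/1e-2) = log₂(81.3000) ≈ 6.3452.
Hence n = 7.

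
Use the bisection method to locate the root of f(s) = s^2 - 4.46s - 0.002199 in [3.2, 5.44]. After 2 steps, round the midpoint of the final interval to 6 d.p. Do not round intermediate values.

f(3.200000) = -4.034199, f(5.440000) = 5.329001 (opposite signs)
step 1: m = 4.320000, f(m) = -0.606999 < 0 → root in [4.320000, 5.440000]
step 2: m = 4.880000, f(m) = 2.047401 > 0 → root in [4.320000, 4.880000]
Midpoint of [4.320000, 4.880000] = 4.600000

4.600000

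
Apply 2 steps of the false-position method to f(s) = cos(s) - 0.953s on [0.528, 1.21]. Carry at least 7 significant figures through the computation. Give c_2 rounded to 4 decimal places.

f(0.528000) = 0.360632, f(1.210000) = -0.800111
step 1: c = 0.739891, f(c) = 0.033425 > 0 → new bracket [0.739891, 1.210000]
step 2: c = 0.758743, f(c) = 0.002619 > 0 → new bracket [0.758743, 1.210000]

0.7587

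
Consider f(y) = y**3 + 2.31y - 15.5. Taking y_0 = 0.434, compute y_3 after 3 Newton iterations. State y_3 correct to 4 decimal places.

2.6977

Newton update: y ← y − f(y)/f'(y).
f'(y) = 3y**2 + 2.31
y_0 = 0.434000: f = -14.415713, f' = 2.875068 → y_1 = 0.434000 - (-14.415713)/(2.875068) = 5.448043
y_1 = 5.448043: f = 158.789249, f' = 91.353505 → y_2 = 5.448043 - (158.789249)/(91.353505) = 3.709858
y_2 = 3.709858: f = 44.128724, f' = 43.599141 → y_3 = 3.709858 - (44.128724)/(43.599141) = 2.697711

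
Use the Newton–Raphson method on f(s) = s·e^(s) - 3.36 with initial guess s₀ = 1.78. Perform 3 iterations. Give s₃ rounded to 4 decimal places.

f'(s) = (s + 1)·e^(s)
s_0 = 1.780000: f = 7.195144, f' = 16.485001 → s_1 = 1.780000 - (7.195144)/(16.485001) = 1.343534
s_1 = 1.343534: f = 1.789179, f' = 8.981742 → s_2 = 1.343534 - (1.789179)/(8.981742) = 1.144332
s_2 = 1.144332: f = 0.233596, f' = 6.733939 → s_3 = 1.144332 - (0.233596)/(6.733939) = 1.109643

1.1096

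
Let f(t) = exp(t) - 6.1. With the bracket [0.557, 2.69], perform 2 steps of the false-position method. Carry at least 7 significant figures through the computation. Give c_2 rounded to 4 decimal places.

False-position update: c = (a·f(b) − b·f(a))/(f(b) − f(a)); replace the endpoint whose sign matches f(c).
f(0.557000) = -4.354572, f(2.690000) = 8.631676
step 1: c = 1.272241, f(c) = -2.531157 < 0 → new bracket [1.272241, 2.690000]
step 2: c = 1.593716, f(c) = -1.177994 < 0 → new bracket [1.593716, 2.690000]

1.5937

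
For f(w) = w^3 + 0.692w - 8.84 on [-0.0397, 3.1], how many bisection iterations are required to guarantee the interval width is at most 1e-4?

15

Initial width b − a = 3.1 − -0.0397 = 3.139700.
After n steps the width is (b−a)/2^n; need (b−a)/2^n ≤ 1e-4.
So n ≥ log₂(3.139700/1e-4) = log₂(31397.0000) ≈ 14.9383.
Hence n = 15.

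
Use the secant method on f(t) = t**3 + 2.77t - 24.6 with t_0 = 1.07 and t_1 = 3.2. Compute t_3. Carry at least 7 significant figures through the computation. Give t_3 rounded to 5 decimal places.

2.52217

Secant update: t_(k+1) = t_k − f(t_k)·(t_k − t_(k-1))/(f(t_k) − f(t_(k-1))).
f(t_0) = -20.411057, f(t_1) = 17.032000
t_2 = 3.200000 - (17.032000)·(3.200000 - 1.070000)/(17.032000 - (-20.411057)) = 2.231111; f(t_2) = -7.313670
t_3 = 2.231111 - (-7.313670)·(2.231111 - 3.200000)/(-7.313670 - (17.032000)) = 2.522175; f(t_3) = -1.569105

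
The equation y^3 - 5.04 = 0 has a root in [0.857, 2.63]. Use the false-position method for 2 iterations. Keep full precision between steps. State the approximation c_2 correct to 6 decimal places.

False-position update: c = (a·f(b) − b·f(a))/(f(b) − f(a)); replace the endpoint whose sign matches f(c).
f(0.857000) = -4.410577, f(2.630000) = 13.151447
step 1: c = 1.302276, f(c) = -2.831439 < 0 → new bracket [1.302276, 2.630000]
step 2: c = 1.537488, f(c) = -1.405576 < 0 → new bracket [1.537488, 2.630000]

1.537488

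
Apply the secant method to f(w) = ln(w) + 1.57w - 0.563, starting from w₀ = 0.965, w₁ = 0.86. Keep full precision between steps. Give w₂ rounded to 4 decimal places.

0.6214

f(w_0) = 0.916423, f(w_1) = 0.636377
w_2 = 0.860000 - (0.636377)·(0.860000 - 0.965000)/(0.636377 - (0.916423)) = 0.621398; f(w_2) = -0.063190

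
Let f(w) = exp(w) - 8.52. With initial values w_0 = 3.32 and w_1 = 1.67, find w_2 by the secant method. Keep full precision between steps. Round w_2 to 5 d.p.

1.90684

Secant update: w_(k+1) = w_k − f(w_k)·(w_k − w_(k-1))/(f(w_k) − f(w_(k-1))).
f(w_0) = 19.140351, f(w_1) = -3.207832
w_2 = 1.670000 - (-3.207832)·(1.670000 - 3.320000)/(-3.207832 - (19.140351)) = 1.906839; f(w_2) = -1.788223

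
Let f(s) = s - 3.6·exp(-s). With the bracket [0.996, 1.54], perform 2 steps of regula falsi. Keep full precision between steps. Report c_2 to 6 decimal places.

1.145903

f(0.996000) = -0.333674, f(1.540000) = 0.768228
step 1: c = 1.160732, f(c) = 0.033008 > 0 → new bracket [0.996000, 1.160732]
step 2: c = 1.145903, f(c) = 0.001332 > 0 → new bracket [0.996000, 1.145903]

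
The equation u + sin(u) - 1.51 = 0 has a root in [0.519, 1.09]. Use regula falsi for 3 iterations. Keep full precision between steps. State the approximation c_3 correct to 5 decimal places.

0.79571

f(0.519000) = -0.494988, f(1.090000) = 0.466627
step 1: c = 0.812920, f(c) = 0.029218 > 0 → new bracket [0.519000, 0.812920]
step 2: c = 0.796538, f(c) = 0.001478 > 0 → new bracket [0.519000, 0.796538]
step 3: c = 0.795712, f(c) = 0.000074 > 0 → new bracket [0.519000, 0.795712]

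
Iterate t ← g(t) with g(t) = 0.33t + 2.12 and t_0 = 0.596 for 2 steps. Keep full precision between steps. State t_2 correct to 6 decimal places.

t_1 = g(0.596000) = 2.316680
t_2 = g(2.316680) = 2.884504

2.884504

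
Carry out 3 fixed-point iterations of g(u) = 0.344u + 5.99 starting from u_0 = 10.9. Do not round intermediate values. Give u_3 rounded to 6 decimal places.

9.203105

u_1 = g(10.900000) = 9.739600
u_2 = g(9.739600) = 9.340422
u_3 = g(9.340422) = 9.203105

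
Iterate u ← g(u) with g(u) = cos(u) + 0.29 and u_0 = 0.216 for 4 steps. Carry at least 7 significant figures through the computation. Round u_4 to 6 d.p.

u_1 = g(0.216000) = 1.266763
u_2 = g(1.266763) = 0.589371
u_3 = g(0.589371) = 1.121290
u_4 = g(1.121290) = 0.724521

0.724521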